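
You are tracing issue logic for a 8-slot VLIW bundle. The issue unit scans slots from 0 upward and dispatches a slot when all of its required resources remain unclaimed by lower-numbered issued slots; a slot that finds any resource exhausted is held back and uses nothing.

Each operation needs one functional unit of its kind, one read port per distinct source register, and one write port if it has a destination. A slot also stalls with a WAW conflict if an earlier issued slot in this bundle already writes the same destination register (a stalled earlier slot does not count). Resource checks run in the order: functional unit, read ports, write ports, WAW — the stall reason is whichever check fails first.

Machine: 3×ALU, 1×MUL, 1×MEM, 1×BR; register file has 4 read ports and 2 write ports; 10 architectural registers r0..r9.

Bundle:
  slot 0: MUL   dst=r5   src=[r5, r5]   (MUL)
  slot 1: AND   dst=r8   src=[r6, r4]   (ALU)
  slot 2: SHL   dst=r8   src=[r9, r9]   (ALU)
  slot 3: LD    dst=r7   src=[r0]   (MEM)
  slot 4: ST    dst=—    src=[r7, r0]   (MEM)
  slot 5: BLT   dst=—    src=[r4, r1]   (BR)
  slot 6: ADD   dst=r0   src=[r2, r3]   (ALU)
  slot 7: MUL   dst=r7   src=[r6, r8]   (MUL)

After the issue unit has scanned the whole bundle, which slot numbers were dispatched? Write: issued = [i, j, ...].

#0 MUL src=r5,r5 dispatched  <A:3 Mu:0 Ld:1 B:1 rd:3 wr:1>
#1 ALU src=r6,r4 dispatched  <A:2 Mu:0 Ld:1 B:1 rd:1 wr:0>
#2 ALU src=r9,r9 held:WR_PORT  <A:2 Mu:0 Ld:1 B:1 rd:1 wr:0>
#3 MEM src=r0 held:WR_PORT  <A:2 Mu:0 Ld:1 B:1 rd:1 wr:0>
#4 MEM src=r7,r0 held:RD_PORT  <A:2 Mu:0 Ld:1 B:1 rd:1 wr:0>
#5 BR src=r4,r1 held:RD_PORT  <A:2 Mu:0 Ld:1 B:1 rd:1 wr:0>
#6 ALU src=r2,r3 held:RD_PORT  <A:2 Mu:0 Ld:1 B:1 rd:1 wr:0>
#7 MUL src=r6,r8 held:FU  <A:2 Mu:0 Ld:1 B:1 rd:1 wr:0>

issued = [0, 1]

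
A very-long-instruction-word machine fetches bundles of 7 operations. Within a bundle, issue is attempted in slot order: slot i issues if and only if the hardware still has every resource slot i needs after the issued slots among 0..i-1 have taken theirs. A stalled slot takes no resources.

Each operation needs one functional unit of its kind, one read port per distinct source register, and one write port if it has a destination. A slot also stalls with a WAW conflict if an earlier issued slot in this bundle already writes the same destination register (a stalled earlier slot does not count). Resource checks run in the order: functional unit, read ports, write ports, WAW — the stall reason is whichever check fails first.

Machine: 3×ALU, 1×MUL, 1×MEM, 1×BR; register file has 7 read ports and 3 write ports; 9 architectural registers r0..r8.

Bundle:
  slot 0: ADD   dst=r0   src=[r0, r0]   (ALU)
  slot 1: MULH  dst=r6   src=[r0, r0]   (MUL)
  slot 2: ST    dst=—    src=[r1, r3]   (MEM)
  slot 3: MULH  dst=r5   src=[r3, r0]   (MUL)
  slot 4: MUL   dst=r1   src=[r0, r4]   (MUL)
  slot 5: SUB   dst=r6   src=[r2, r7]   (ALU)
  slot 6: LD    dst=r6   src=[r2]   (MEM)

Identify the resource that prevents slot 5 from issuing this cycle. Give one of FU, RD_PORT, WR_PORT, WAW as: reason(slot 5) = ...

  0. ALU→r0 ⇒ go  {2A/1Mu/1Ld/1B | 6r 2w}
  1. MUL→r6 ⇒ go  {2A/0Mu/1Ld/1B | 5r 1w}
  2. MEM ⇒ go  {2A/0Mu/0Ld/1B | 3r 1w}
  3. MUL→r5 ⇒ no(FU)  {2A/0Mu/0Ld/1B | 3r 1w}
  4. MUL→r1 ⇒ no(FU)  {2A/0Mu/0Ld/1B | 3r 1w}
  5. ALU→r6 ⇒ no(WAW)  {2A/0Mu/0Ld/1B | 3r 1w}
  6. MEM→r6 ⇒ no(FU)  {2A/0Mu/0Ld/1B | 3r 1w}

reason(slot 5) = WAW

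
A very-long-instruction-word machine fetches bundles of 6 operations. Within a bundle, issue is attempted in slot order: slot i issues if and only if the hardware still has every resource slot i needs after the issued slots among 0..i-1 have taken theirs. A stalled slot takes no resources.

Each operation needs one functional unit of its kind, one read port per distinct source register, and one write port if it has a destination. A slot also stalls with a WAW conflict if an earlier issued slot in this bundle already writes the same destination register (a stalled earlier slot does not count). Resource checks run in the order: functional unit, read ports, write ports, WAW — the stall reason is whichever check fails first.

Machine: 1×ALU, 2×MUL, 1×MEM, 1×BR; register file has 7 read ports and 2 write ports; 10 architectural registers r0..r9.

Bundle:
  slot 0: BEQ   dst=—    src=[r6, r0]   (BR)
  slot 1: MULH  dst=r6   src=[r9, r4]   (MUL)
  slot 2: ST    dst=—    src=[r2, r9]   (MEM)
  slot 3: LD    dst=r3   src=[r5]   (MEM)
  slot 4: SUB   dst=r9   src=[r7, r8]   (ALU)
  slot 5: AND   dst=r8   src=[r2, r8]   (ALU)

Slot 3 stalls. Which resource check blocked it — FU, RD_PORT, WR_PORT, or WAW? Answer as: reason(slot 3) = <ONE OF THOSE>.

(0) want 1×BR +2rd +0wr — yes → AL1|MU2|ME1|BR0|rd5|wr2
(1) want 1×MUL +2rd +1wr — yes → AL1|MU1|ME1|BR0|rd3|wr1
(2) want 1×MEM +2rd +0wr — yes → AL1|MU1|ME0|BR0|rd1|wr1
(3) want 1×MEM +1rd +1wr — FU → AL1|MU1|ME0|BR0|rd1|wr1
(4) want 1×ALU +2rd +1wr — RD_PORT → AL1|MU1|ME0|BR0|rd1|wr1
(5) want 1×ALU +2rd +1wr — RD_PORT → AL1|MU1|ME0|BR0|rd1|wr1

reason(slot 3) = FU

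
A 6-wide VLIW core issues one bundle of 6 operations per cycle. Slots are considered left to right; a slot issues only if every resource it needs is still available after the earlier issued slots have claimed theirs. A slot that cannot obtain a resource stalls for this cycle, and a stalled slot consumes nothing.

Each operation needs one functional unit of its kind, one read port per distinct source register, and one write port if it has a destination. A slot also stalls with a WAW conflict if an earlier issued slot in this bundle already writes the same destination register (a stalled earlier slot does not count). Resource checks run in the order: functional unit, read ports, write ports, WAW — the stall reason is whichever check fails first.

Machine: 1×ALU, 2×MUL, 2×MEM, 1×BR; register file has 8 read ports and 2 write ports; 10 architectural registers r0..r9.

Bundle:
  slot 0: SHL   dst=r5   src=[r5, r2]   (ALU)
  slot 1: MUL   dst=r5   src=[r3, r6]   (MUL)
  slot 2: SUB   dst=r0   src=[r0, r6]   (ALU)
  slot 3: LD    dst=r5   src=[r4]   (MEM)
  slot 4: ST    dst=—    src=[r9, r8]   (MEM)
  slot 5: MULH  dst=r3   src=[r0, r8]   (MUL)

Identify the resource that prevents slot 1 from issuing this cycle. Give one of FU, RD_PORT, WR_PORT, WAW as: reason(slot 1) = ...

#0 ALU src=r5,r2 dispatched  <A:0 Mu:2 Ld:2 B:1 rd:6 wr:1>
#1 MUL src=r3,r6 held:WAW  <A:0 Mu:2 Ld:2 B:1 rd:6 wr:1>
#2 ALU src=r0,r6 held:FU  <A:0 Mu:2 Ld:2 B:1 rd:6 wr:1>
#3 MEM src=r4 held:WAW  <A:0 Mu:2 Ld:2 B:1 rd:6 wr:1>
#4 MEM src=r9,r8 dispatched  <A:0 Mu:2 Ld:1 B:1 rd:4 wr:1>
#5 MUL src=r0,r8 dispatched  <A:0 Mu:1 Ld:1 B:1 rd:2 wr:0>

reason(slot 1) = WAW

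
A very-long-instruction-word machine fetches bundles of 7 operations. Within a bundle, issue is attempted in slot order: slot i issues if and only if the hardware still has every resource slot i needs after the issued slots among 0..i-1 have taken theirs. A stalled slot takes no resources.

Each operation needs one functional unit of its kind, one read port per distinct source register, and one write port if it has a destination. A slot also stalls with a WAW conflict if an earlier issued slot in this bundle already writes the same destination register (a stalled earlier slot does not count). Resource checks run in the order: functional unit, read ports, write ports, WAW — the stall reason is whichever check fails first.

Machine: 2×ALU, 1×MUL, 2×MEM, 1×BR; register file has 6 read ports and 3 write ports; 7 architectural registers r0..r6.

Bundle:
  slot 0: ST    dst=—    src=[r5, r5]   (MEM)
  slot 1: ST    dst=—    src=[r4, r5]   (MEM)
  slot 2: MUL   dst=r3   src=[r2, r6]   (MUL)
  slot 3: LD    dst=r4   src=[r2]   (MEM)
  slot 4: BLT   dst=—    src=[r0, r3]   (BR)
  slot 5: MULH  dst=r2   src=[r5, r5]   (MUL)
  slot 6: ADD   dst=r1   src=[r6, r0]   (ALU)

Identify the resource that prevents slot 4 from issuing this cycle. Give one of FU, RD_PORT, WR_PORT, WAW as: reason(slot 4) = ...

  0. MEM ⇒ go  {2A/1Mu/1Ld/1B | 5r 3w}
  1. MEM ⇒ go  {2A/1Mu/0Ld/1B | 3r 3w}
  2. MUL→r3 ⇒ go  {2A/0Mu/0Ld/1B | 1r 2w}
  3. MEM→r4 ⇒ no(FU)  {2A/0Mu/0Ld/1B | 1r 2w}
  4. BR ⇒ no(RD_PORT)  {2A/0Mu/0Ld/1B | 1r 2w}
  5. MUL→r2 ⇒ no(FU)  {2A/0Mu/0Ld/1B | 1r 2w}
  6. ALU→r1 ⇒ no(RD_PORT)  {2A/0Mu/0Ld/1B | 1r 2w}

reason(slot 4) = RD_PORT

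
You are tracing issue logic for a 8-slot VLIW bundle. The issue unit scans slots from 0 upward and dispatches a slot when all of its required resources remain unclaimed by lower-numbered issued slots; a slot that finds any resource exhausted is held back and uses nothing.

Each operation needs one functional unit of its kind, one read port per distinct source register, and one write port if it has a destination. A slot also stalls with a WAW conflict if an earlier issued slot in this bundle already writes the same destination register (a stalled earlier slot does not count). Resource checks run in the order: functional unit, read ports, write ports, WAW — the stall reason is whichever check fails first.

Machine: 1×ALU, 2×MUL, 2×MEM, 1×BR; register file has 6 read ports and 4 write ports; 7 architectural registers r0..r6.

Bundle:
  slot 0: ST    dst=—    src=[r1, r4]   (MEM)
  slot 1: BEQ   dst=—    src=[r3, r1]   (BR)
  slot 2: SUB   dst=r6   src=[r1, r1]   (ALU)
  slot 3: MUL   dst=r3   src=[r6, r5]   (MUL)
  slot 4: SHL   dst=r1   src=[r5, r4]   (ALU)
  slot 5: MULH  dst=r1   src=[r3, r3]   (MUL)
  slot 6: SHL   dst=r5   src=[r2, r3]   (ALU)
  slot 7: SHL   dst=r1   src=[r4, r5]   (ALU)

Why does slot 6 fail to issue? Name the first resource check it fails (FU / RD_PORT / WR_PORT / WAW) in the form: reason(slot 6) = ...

reason(slot 6) = FU

  0. MEM ⇒ go  {1A/2Mu/1Ld/1B | 4r 4w}
  1. BR ⇒ go  {1A/2Mu/1Ld/0B | 2r 4w}
  2. ALU→r6 ⇒ go  {0A/2Mu/1Ld/0B | 1r 3w}
  3. MUL→r3 ⇒ no(RD_PORT)  {0A/2Mu/1Ld/0B | 1r 3w}
  4. ALU→r1 ⇒ no(FU)  {0A/2Mu/1Ld/0B | 1r 3w}
  5. MUL→r1 ⇒ go  {0A/1Mu/1Ld/0B | 0r 2w}
  6. ALU→r5 ⇒ no(FU)  {0A/1Mu/1Ld/0B | 0r 2w}
  7. ALU→r1 ⇒ no(FU)  {0A/1Mu/1Ld/0B | 0r 2w}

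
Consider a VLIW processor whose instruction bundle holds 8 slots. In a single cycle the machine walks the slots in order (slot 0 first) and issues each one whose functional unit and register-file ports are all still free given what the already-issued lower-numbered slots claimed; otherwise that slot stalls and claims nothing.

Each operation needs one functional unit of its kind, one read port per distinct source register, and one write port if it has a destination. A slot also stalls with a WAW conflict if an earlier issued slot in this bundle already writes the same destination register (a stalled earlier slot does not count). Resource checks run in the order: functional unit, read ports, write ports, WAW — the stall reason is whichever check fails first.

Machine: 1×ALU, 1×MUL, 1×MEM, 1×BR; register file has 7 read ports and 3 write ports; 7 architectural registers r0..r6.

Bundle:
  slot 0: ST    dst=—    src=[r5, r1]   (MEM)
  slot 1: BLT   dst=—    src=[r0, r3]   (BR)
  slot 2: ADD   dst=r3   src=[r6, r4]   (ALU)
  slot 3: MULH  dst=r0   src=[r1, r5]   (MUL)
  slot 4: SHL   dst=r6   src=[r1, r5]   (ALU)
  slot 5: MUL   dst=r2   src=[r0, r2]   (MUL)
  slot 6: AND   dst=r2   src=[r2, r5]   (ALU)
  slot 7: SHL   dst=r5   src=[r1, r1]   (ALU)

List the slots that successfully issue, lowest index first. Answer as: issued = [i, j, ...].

  0. MEM ⇒ go  {1A/1Mu/0Ld/1B | 5r 3w}
  1. BR ⇒ go  {1A/1Mu/0Ld/0B | 3r 3w}
  2. ALU→r3 ⇒ go  {0A/1Mu/0Ld/0B | 1r 2w}
  3. MUL→r0 ⇒ no(RD_PORT)  {0A/1Mu/0Ld/0B | 1r 2w}
  4. ALU→r6 ⇒ no(FU)  {0A/1Mu/0Ld/0B | 1r 2w}
  5. MUL→r2 ⇒ no(RD_PORT)  {0A/1Mu/0Ld/0B | 1r 2w}
  6. ALU→r2 ⇒ no(FU)  {0A/1Mu/0Ld/0B | 1r 2w}
  7. ALU→r5 ⇒ no(FU)  {0A/1Mu/0Ld/0B | 1r 2w}

issued = [0, 1, 2]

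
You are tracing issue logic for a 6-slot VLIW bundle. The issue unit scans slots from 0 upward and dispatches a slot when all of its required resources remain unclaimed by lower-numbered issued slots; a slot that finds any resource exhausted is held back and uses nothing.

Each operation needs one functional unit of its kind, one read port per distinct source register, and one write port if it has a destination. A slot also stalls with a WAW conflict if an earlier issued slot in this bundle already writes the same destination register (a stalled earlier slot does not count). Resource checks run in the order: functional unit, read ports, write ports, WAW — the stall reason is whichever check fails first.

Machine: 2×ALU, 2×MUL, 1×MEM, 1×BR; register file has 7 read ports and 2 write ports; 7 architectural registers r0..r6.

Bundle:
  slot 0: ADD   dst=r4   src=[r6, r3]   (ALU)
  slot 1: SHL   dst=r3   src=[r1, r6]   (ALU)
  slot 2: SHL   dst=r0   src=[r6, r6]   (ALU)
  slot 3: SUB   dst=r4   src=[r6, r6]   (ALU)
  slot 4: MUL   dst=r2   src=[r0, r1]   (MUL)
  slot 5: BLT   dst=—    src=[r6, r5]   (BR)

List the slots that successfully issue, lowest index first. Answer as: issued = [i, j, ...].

[0] ALU needs rd=2 wr=1: ok; after: ALU=1 MUL=2 MEM=1 BR=1, R=5, W=1
[1] ALU needs rd=2 wr=1: ok; after: ALU=0 MUL=2 MEM=1 BR=1, R=3, W=0
[2] ALU needs rd=1 wr=1: FU; after: ALU=0 MUL=2 MEM=1 BR=1, R=3, W=0
[3] ALU needs rd=1 wr=1: FU; after: ALU=0 MUL=2 MEM=1 BR=1, R=3, W=0
[4] MUL needs rd=2 wr=1: WR_PORT; after: ALU=0 MUL=2 MEM=1 BR=1, R=3, W=0
[5] BR needs rd=2 wr=0: ok; after: ALU=0 MUL=2 MEM=1 BR=0, R=1, W=0

issued = [0, 1, 5]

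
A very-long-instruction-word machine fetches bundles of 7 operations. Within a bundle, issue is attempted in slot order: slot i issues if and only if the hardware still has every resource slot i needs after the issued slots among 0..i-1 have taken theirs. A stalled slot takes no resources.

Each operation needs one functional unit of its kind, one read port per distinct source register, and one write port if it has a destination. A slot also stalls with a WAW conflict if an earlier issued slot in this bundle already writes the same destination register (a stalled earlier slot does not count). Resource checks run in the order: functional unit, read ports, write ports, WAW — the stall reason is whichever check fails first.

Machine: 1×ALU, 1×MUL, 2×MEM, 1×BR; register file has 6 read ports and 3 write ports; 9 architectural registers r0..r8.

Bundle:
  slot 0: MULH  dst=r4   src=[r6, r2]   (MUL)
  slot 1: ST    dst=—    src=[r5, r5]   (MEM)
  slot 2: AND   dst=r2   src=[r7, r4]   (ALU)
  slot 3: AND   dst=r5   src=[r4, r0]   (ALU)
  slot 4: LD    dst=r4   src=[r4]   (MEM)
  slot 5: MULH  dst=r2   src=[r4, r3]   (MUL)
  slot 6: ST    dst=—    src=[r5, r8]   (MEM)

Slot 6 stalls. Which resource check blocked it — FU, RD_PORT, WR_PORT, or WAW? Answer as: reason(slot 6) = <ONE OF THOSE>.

reason(slot 6) = RD_PORT

slot 0 (MUL): ISSUE — free A1,Mu0,Ld2,B1 rp4 wp2
slot 1 (MEM): ISSUE — free A1,Mu0,Ld1,B1 rp3 wp2
slot 2 (ALU): ISSUE — free A0,Mu0,Ld1,B1 rp1 wp1
slot 3 (ALU): stall FU — free A0,Mu0,Ld1,B1 rp1 wp1
slot 4 (MEM): stall WAW — free A0,Mu0,Ld1,B1 rp1 wp1
slot 5 (MUL): stall FU — free A0,Mu0,Ld1,B1 rp1 wp1
slot 6 (MEM): stall RD_PORT — free A0,Mu0,Ld1,B1 rp1 wp1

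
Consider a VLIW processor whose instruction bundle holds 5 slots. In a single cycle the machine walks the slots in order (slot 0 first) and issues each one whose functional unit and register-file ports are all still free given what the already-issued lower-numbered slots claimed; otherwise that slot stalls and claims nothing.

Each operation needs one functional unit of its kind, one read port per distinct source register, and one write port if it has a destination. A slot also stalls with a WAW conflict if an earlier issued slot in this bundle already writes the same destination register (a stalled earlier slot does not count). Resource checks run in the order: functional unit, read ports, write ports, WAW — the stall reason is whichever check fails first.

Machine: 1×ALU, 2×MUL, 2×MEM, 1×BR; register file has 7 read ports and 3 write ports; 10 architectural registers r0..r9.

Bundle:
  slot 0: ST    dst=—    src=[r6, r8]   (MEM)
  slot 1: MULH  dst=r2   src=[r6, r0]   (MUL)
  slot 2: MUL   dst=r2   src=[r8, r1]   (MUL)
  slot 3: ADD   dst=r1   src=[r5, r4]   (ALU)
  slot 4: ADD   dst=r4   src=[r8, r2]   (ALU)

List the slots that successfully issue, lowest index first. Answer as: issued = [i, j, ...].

issued = [0, 1, 3]

  0. MEM ⇒ go  {1A/2Mu/1Ld/1B | 5r 3w}
  1. MUL→r2 ⇒ go  {1A/1Mu/1Ld/1B | 3r 2w}
  2. MUL→r2 ⇒ no(WAW)  {1A/1Mu/1Ld/1B | 3r 2w}
  3. ALU→r1 ⇒ go  {0A/1Mu/1Ld/1B | 1r 1w}
  4. ALU→r4 ⇒ no(FU)  {0A/1Mu/1Ld/1B | 1r 1w}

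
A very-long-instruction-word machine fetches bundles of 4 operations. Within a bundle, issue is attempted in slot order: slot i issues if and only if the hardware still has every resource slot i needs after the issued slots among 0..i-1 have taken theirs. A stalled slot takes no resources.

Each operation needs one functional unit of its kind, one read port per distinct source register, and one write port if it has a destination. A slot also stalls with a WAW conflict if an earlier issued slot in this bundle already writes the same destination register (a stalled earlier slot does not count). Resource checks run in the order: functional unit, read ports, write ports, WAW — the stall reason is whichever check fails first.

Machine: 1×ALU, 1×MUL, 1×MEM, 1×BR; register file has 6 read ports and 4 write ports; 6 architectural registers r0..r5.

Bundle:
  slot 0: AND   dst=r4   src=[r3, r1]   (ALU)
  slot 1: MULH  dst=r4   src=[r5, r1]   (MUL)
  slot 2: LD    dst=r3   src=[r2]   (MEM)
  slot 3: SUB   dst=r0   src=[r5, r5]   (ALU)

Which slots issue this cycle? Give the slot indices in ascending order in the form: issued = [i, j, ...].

  0. ALU→r4 ⇒ go  {0A/1Mu/1Ld/1B | 4r 3w}
  1. MUL→r4 ⇒ no(WAW)  {0A/1Mu/1Ld/1B | 4r 3w}
  2. MEM→r3 ⇒ go  {0A/1Mu/0Ld/1B | 3r 2w}
  3. ALU→r0 ⇒ no(FU)  {0A/1Mu/0Ld/1B | 3r 2w}

issued = [0, 2]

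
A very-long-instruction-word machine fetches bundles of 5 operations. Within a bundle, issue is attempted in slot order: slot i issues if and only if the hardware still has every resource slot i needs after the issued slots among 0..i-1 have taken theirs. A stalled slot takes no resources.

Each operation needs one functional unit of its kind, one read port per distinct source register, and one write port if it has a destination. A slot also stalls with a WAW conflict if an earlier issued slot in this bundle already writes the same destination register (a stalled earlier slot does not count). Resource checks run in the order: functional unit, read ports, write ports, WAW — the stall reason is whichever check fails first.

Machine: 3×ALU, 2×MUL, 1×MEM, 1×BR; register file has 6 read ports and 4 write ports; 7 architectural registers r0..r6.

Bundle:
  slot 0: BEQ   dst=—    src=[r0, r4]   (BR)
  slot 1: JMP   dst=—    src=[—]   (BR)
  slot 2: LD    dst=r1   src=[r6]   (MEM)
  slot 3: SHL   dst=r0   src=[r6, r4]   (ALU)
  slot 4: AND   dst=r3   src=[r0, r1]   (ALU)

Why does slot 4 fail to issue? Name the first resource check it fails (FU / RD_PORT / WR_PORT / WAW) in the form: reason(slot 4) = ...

reason(slot 4) = RD_PORT

slot 0 (BR): ISSUE — free A3,Mu2,Ld1,B0 rp4 wp4
slot 1 (BR): stall FU — free A3,Mu2,Ld1,B0 rp4 wp4
slot 2 (MEM): ISSUE — free A3,Mu2,Ld0,B0 rp3 wp3
slot 3 (ALU): ISSUE — free A2,Mu2,Ld0,B0 rp1 wp2
slot 4 (ALU): stall RD_PORT — free A2,Mu2,Ld0,B0 rp1 wp2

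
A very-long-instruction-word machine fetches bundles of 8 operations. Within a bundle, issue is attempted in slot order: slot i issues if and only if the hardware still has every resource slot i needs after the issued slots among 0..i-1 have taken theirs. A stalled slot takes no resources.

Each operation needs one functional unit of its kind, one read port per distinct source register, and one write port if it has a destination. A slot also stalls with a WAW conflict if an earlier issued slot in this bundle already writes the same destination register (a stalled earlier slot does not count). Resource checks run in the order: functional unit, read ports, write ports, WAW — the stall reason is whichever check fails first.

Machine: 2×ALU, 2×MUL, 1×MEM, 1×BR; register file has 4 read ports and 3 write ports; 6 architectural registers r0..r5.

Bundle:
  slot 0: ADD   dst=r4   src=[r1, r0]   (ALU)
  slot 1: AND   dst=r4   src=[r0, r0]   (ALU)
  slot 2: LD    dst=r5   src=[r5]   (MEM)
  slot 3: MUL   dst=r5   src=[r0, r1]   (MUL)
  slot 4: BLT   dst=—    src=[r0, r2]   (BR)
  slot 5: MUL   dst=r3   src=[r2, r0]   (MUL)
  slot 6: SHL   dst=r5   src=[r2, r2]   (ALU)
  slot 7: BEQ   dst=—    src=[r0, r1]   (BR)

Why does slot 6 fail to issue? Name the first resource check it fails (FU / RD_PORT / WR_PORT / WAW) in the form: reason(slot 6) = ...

reason(slot 6) = WAW

#0 ALU src=r1,r0 dispatched  <A:1 Mu:2 Ld:1 B:1 rd:2 wr:2>
#1 ALU src=r0,r0 held:WAW  <A:1 Mu:2 Ld:1 B:1 rd:2 wr:2>
#2 MEM src=r5 dispatched  <A:1 Mu:2 Ld:0 B:1 rd:1 wr:1>
#3 MUL src=r0,r1 held:RD_PORT  <A:1 Mu:2 Ld:0 B:1 rd:1 wr:1>
#4 BR src=r0,r2 held:RD_PORT  <A:1 Mu:2 Ld:0 B:1 rd:1 wr:1>
#5 MUL src=r2,r0 held:RD_PORT  <A:1 Mu:2 Ld:0 B:1 rd:1 wr:1>
#6 ALU src=r2,r2 held:WAW  <A:1 Mu:2 Ld:0 B:1 rd:1 wr:1>
#7 BR src=r0,r1 held:RD_PORT  <A:1 Mu:2 Ld:0 B:1 rd:1 wr:1>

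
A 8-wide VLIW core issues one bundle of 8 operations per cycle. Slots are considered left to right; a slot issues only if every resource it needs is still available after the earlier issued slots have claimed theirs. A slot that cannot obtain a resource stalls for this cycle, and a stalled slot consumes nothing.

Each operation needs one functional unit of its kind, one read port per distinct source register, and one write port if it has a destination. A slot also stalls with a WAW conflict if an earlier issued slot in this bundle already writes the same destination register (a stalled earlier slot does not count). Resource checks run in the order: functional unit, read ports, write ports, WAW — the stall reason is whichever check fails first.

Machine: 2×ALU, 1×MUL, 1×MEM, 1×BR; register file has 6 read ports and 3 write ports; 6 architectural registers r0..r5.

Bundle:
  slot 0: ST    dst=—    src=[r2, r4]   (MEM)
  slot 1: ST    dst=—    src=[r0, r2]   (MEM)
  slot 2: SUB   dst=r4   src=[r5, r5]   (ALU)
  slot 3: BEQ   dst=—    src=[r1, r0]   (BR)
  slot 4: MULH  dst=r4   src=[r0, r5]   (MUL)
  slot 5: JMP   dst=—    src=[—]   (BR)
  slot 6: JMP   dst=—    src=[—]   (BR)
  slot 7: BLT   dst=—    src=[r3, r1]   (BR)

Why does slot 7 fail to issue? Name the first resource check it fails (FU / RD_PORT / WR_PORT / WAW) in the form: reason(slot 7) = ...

  0. MEM ⇒ go  {2A/1Mu/0Ld/1B | 4r 3w}
  1. MEM ⇒ no(FU)  {2A/1Mu/0Ld/1B | 4r 3w}
  2. ALU→r4 ⇒ go  {1A/1Mu/0Ld/1B | 3r 2w}
  3. BR ⇒ go  {1A/1Mu/0Ld/0B | 1r 2w}
  4. MUL→r4 ⇒ no(RD_PORT)  {1A/1Mu/0Ld/0B | 1r 2w}
  5. BR ⇒ no(FU)  {1A/1Mu/0Ld/0B | 1r 2w}
  6. BR ⇒ no(FU)  {1A/1Mu/0Ld/0B | 1r 2w}
  7. BR ⇒ no(FU)  {1A/1Mu/0Ld/0B | 1r 2w}

reason(slot 7) = FU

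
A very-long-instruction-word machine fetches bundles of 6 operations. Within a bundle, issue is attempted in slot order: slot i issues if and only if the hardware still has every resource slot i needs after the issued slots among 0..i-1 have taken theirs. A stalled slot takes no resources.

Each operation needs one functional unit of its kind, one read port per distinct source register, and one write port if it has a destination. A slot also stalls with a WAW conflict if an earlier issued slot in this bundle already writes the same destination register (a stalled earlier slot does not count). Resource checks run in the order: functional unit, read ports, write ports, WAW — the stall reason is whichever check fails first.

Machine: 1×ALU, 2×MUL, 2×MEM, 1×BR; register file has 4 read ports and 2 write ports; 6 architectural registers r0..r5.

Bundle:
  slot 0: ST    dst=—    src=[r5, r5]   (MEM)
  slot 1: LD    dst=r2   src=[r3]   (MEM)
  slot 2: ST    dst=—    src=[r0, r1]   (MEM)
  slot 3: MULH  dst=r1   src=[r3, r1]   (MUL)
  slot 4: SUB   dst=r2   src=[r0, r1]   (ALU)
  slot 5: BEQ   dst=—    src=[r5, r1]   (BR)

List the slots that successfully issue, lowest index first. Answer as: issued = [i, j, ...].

  0. MEM ⇒ go  {1A/2Mu/1Ld/1B | 3r 2w}
  1. MEM→r2 ⇒ go  {1A/2Mu/0Ld/1B | 2r 1w}
  2. MEM ⇒ no(FU)  {1A/2Mu/0Ld/1B | 2r 1w}
  3. MUL→r1 ⇒ go  {1A/1Mu/0Ld/1B | 0r 0w}
  4. ALU→r2 ⇒ no(RD_PORT)  {1A/1Mu/0Ld/1B | 0r 0w}
  5. BR ⇒ no(RD_PORT)  {1A/1Mu/0Ld/1B | 0r 0w}

issued = [0, 1, 3]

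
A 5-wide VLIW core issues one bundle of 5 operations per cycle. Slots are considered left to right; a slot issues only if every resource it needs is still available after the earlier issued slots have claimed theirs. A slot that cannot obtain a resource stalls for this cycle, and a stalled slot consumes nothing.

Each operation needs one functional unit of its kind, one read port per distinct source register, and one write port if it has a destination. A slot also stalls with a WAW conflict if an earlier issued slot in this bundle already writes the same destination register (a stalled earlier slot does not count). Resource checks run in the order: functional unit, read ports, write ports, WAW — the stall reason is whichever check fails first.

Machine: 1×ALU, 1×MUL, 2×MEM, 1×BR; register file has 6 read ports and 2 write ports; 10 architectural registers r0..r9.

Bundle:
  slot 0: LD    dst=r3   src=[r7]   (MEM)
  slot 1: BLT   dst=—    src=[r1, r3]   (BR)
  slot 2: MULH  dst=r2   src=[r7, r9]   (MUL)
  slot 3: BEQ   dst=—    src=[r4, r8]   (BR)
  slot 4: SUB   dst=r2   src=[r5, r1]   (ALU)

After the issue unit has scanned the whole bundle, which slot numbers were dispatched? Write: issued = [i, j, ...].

issued = [0, 1, 2]

[0] MEM needs rd=1 wr=1: ok; after: ALU=1 MUL=1 MEM=1 BR=1, R=5, W=1
[1] BR needs rd=2 wr=0: ok; after: ALU=1 MUL=1 MEM=1 BR=0, R=3, W=1
[2] MUL needs rd=2 wr=1: ok; after: ALU=1 MUL=0 MEM=1 BR=0, R=1, W=0
[3] BR needs rd=2 wr=0: FU; after: ALU=1 MUL=0 MEM=1 BR=0, R=1, W=0
[4] ALU needs rd=2 wr=1: RD_PORT; after: ALU=1 MUL=0 MEM=1 BR=0, R=1, W=0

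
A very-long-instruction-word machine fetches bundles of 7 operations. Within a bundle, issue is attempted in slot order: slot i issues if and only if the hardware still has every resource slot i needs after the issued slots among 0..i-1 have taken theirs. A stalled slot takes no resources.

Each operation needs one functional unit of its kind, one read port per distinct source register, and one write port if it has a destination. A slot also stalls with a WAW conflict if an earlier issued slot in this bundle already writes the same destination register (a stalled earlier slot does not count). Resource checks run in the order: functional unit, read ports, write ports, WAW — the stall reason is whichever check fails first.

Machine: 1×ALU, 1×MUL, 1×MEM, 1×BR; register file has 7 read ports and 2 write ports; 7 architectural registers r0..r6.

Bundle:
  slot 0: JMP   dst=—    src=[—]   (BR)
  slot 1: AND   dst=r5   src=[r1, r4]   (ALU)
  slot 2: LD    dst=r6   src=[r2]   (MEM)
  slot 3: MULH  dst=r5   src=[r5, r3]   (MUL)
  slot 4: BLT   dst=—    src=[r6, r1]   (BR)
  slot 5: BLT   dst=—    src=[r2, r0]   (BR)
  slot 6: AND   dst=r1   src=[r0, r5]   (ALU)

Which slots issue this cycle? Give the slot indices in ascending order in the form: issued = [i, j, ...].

issued = [0, 1, 2]

(0) want 1×BR +0rd +0wr — yes → AL1|MU1|ME1|BR0|rd7|wr2
(1) want 1×ALU +2rd +1wr — yes → AL0|MU1|ME1|BR0|rd5|wr1
(2) want 1×MEM +1rd +1wr — yes → AL0|MU1|ME0|BR0|rd4|wr0
(3) want 1×MUL +2rd +1wr — WR_PORT → AL0|MU1|ME0|BR0|rd4|wr0
(4) want 1×BR +2rd +0wr — FU → AL0|MU1|ME0|BR0|rd4|wr0
(5) want 1×BR +2rd +0wr — FU → AL0|MU1|ME0|BR0|rd4|wr0
(6) want 1×ALU +2rd +1wr — FU → AL0|MU1|ME0|BR0|rd4|wr0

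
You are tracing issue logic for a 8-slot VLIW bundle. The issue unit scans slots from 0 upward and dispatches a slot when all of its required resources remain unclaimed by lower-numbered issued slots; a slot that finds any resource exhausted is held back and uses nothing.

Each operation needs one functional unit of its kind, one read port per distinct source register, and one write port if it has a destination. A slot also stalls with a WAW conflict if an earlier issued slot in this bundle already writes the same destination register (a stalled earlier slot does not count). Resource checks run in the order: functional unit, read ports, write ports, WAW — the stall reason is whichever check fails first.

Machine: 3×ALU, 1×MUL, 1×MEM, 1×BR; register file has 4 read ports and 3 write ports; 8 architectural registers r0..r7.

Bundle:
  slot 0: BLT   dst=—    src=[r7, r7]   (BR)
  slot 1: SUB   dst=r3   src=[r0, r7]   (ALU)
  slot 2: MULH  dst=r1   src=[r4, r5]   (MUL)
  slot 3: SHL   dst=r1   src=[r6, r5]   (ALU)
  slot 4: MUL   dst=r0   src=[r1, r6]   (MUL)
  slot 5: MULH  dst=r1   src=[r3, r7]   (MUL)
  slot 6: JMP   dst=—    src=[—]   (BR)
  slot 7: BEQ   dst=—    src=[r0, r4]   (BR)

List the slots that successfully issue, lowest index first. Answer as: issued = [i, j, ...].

issued = [0, 1]

(0) want 1×BR +1rd +0wr — yes → AL3|MU1|ME1|BR0|rd3|wr3
(1) want 1×ALU +2rd +1wr — yes → AL2|MU1|ME1|BR0|rd1|wr2
(2) want 1×MUL +2rd +1wr — RD_PORT → AL2|MU1|ME1|BR0|rd1|wr2
(3) want 1×ALU +2rd +1wr — RD_PORT → AL2|MU1|ME1|BR0|rd1|wr2
(4) want 1×MUL +2rd +1wr — RD_PORT → AL2|MU1|ME1|BR0|rd1|wr2
(5) want 1×MUL +2rd +1wr — RD_PORT → AL2|MU1|ME1|BR0|rd1|wr2
(6) want 1×BR +0rd +0wr — FU → AL2|MU1|ME1|BR0|rd1|wr2
(7) want 1×BR +2rd +0wr — FU → AL2|MU1|ME1|BR0|rd1|wr2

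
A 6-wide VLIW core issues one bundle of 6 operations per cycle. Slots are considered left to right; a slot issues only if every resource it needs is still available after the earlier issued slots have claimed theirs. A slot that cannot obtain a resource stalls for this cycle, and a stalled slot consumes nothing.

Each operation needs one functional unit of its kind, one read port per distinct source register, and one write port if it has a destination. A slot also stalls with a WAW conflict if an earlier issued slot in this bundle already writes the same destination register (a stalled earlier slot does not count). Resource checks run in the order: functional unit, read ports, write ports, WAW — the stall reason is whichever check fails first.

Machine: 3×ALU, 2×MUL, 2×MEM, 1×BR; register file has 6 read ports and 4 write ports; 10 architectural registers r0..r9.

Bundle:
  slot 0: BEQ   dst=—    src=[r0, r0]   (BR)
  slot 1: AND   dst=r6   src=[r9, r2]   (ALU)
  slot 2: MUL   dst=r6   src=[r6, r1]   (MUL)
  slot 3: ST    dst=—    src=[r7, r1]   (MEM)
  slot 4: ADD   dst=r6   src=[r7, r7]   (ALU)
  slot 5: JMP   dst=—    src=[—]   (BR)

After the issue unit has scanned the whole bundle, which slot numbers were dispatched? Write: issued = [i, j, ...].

slot 0 (BR): ISSUE — free A3,Mu2,Ld2,B0 rp5 wp4
slot 1 (ALU): ISSUE — free A2,Mu2,Ld2,B0 rp3 wp3
slot 2 (MUL): stall WAW — free A2,Mu2,Ld2,B0 rp3 wp3
slot 3 (MEM): ISSUE — free A2,Mu2,Ld1,B0 rp1 wp3
slot 4 (ALU): stall WAW — free A2,Mu2,Ld1,B0 rp1 wp3
slot 5 (BR): stall FU — free A2,Mu2,Ld1,B0 rp1 wp3

issued = [0, 1, 3]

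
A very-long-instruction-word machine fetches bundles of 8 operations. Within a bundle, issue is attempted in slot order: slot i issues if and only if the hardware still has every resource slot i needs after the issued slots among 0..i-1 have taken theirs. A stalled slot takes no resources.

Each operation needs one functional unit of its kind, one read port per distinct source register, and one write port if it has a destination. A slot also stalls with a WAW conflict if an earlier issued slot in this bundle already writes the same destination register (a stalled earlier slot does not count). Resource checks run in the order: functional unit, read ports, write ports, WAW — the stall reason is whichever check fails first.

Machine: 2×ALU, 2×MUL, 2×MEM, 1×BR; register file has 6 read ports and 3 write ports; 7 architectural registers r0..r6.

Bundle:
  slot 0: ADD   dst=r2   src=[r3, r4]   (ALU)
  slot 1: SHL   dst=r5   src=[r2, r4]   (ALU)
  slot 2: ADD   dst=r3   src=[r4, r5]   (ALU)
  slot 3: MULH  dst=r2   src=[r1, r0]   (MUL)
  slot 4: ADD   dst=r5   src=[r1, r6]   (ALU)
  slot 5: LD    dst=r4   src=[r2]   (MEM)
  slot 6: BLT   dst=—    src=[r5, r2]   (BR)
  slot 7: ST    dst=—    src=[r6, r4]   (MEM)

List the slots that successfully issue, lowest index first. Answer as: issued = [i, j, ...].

slot 0 (ALU): ISSUE — free A1,Mu2,Ld2,B1 rp4 wp2
slot 1 (ALU): ISSUE — free A0,Mu2,Ld2,B1 rp2 wp1
slot 2 (ALU): stall FU — free A0,Mu2,Ld2,B1 rp2 wp1
slot 3 (MUL): stall WAW — free A0,Mu2,Ld2,B1 rp2 wp1
slot 4 (ALU): stall FU — free A0,Mu2,Ld2,B1 rp2 wp1
slot 5 (MEM): ISSUE — free A0,Mu2,Ld1,B1 rp1 wp0
slot 6 (BR): stall RD_PORT — free A0,Mu2,Ld1,B1 rp1 wp0
slot 7 (MEM): stall RD_PORT — free A0,Mu2,Ld1,B1 rp1 wp0

issued = [0, 1, 5]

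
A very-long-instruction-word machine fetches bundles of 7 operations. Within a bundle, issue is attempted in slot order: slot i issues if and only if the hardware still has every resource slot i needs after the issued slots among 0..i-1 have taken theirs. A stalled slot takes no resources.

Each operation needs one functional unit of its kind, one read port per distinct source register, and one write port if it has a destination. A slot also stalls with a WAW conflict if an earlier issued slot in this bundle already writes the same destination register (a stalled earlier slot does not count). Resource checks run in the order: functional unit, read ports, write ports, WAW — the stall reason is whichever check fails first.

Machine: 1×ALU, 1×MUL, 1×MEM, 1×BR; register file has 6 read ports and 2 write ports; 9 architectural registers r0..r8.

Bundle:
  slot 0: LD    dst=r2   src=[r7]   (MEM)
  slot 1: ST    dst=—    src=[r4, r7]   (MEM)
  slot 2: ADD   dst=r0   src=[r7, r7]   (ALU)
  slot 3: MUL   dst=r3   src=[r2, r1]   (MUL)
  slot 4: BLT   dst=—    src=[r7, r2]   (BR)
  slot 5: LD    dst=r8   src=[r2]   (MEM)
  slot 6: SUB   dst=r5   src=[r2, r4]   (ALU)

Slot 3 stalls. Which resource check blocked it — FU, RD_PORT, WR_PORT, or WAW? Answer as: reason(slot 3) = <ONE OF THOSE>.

reason(slot 3) = WR_PORT

(0) want 1×MEM +1rd +1wr — yes → AL1|MU1|ME0|BR1|rd5|wr1
(1) want 1×MEM +2rd +0wr — FU → AL1|MU1|ME0|BR1|rd5|wr1
(2) want 1×ALU +1rd +1wr — yes → AL0|MU1|ME0|BR1|rd4|wr0
(3) want 1×MUL +2rd +1wr — WR_PORT → AL0|MU1|ME0|BR1|rd4|wr0
(4) want 1×BR +2rd +0wr — yes → AL0|MU1|ME0|BR0|rd2|wr0
(5) want 1×MEM +1rd +1wr — FU → AL0|MU1|ME0|BR0|rd2|wr0
(6) want 1×ALU +2rd +1wr — FU → AL0|MU1|ME0|BR0|rd2|wr0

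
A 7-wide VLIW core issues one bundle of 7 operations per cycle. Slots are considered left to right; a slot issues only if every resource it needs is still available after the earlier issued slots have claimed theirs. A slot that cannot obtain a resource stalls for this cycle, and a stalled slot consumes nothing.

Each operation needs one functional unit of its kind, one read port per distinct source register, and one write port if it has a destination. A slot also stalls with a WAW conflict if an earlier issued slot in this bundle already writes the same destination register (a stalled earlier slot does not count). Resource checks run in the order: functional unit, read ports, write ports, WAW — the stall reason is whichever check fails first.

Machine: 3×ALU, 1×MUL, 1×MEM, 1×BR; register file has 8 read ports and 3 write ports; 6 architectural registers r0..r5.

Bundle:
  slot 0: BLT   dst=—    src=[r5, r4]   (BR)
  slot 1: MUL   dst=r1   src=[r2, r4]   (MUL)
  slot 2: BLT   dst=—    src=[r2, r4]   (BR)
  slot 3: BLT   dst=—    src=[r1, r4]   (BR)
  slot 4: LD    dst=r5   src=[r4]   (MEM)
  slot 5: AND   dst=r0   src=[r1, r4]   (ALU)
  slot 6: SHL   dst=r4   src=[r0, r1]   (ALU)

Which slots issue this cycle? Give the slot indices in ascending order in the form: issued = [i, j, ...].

issued = [0, 1, 4, 5]

#0 BR src=r5,r4 dispatched  <A:3 Mu:1 Ld:1 B:0 rd:6 wr:3>
#1 MUL src=r2,r4 dispatched  <A:3 Mu:0 Ld:1 B:0 rd:4 wr:2>
#2 BR src=r2,r4 held:FU  <A:3 Mu:0 Ld:1 B:0 rd:4 wr:2>
#3 BR src=r1,r4 held:FU  <A:3 Mu:0 Ld:1 B:0 rd:4 wr:2>
#4 MEM src=r4 dispatched  <A:3 Mu:0 Ld:0 B:0 rd:3 wr:1>
#5 ALU src=r1,r4 dispatched  <A:2 Mu:0 Ld:0 B:0 rd:1 wr:0>
#6 ALU src=r0,r1 held:RD_PORT  <A:2 Mu:0 Ld:0 B:0 rd:1 wr:0>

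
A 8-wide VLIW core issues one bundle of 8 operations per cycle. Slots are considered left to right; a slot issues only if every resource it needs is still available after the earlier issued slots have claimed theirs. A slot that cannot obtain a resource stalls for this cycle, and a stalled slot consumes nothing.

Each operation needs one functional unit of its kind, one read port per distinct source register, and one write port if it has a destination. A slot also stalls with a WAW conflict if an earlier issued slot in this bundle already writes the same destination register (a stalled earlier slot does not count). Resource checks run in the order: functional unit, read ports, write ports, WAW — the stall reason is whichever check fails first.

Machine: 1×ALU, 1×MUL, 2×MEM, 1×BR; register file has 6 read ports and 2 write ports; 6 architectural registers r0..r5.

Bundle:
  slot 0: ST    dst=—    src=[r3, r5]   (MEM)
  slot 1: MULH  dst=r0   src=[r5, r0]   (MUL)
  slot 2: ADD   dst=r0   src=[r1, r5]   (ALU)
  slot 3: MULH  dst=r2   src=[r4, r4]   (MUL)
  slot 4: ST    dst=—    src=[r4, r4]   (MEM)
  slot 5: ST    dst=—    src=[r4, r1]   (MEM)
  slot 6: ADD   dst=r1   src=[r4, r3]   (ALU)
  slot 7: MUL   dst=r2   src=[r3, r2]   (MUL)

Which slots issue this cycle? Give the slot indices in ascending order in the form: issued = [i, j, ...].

issued = [0, 1, 4]

  0. MEM ⇒ go  {1A/1Mu/1Ld/1B | 4r 2w}
  1. MUL→r0 ⇒ go  {1A/0Mu/1Ld/1B | 2r 1w}
  2. ALU→r0 ⇒ no(WAW)  {1A/0Mu/1Ld/1B | 2r 1w}
  3. MUL→r2 ⇒ no(FU)  {1A/0Mu/1Ld/1B | 2r 1w}
  4. MEM ⇒ go  {1A/0Mu/0Ld/1B | 1r 1w}
  5. MEM ⇒ no(FU)  {1A/0Mu/0Ld/1B | 1r 1w}
  6. ALU→r1 ⇒ no(RD_PORT)  {1A/0Mu/0Ld/1B | 1r 1w}
  7. MUL→r2 ⇒ no(FU)  {1A/0Mu/0Ld/1B | 1r 1w}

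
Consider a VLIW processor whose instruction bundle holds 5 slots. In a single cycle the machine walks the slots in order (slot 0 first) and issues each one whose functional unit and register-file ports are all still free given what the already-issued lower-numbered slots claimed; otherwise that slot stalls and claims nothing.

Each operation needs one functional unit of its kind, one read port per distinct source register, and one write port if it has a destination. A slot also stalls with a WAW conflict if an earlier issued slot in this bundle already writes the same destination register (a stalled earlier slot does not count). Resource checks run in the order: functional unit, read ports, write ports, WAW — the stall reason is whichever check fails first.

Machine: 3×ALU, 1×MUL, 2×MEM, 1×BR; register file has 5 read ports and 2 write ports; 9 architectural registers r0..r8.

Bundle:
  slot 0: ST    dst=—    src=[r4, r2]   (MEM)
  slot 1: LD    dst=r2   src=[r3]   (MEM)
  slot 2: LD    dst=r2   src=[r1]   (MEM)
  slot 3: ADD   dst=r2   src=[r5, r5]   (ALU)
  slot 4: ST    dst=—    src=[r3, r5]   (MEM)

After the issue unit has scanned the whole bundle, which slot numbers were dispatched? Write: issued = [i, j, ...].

#0 MEM src=r4,r2 dispatched  <A:3 Mu:1 Ld:1 B:1 rd:3 wr:2>
#1 MEM src=r3 dispatched  <A:3 Mu:1 Ld:0 B:1 rd:2 wr:1>
#2 MEM src=r1 held:FU  <A:3 Mu:1 Ld:0 B:1 rd:2 wr:1>
#3 ALU src=r5,r5 held:WAW  <A:3 Mu:1 Ld:0 B:1 rd:2 wr:1>
#4 MEM src=r3,r5 held:FU  <A:3 Mu:1 Ld:0 B:1 rd:2 wr:1>

issued = [0, 1]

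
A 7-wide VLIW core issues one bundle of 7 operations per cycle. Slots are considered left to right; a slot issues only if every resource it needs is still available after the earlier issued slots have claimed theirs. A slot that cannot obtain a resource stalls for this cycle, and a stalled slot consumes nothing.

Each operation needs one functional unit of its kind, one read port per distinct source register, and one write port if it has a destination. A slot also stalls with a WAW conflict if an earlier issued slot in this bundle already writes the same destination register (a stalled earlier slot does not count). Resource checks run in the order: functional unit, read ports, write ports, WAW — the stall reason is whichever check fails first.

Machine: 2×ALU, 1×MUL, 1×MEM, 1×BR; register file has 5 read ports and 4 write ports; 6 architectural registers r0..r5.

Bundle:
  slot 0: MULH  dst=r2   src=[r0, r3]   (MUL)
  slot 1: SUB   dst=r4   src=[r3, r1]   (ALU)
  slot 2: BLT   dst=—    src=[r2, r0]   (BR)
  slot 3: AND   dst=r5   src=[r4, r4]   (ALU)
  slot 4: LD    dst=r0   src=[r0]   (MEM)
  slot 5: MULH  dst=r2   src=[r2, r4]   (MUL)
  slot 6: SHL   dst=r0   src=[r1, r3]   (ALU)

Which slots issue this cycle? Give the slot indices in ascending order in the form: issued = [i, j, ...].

#0 MUL src=r0,r3 dispatched  <A:2 Mu:0 Ld:1 B:1 rd:3 wr:3>
#1 ALU src=r3,r1 dispatched  <A:1 Mu:0 Ld:1 B:1 rd:1 wr:2>
#2 BR src=r2,r0 held:RD_PORT  <A:1 Mu:0 Ld:1 B:1 rd:1 wr:2>
#3 ALU src=r4,r4 dispatched  <A:0 Mu:0 Ld:1 B:1 rd:0 wr:1>
#4 MEM src=r0 held:RD_PORT  <A:0 Mu:0 Ld:1 B:1 rd:0 wr:1>
#5 MUL src=r2,r4 held:FU  <A:0 Mu:0 Ld:1 B:1 rd:0 wr:1>
#6 ALU src=r1,r3 held:FU  <A:0 Mu:0 Ld:1 B:1 rd:0 wr:1>

issued = [0, 1, 3]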